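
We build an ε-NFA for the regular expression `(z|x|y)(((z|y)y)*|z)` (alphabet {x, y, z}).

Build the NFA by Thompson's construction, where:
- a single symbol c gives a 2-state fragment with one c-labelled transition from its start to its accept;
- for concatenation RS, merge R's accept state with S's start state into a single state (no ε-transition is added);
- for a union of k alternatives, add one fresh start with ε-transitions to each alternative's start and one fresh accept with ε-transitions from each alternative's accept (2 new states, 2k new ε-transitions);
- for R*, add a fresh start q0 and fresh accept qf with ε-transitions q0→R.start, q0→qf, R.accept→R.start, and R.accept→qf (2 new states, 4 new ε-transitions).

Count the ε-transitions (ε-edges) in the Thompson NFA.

18

Bottom-up over the parse tree:
Each of the 7 symbol leaves contributes 0 ε-transitions.
  z|x|y = 6 ε-transitions
  z|y = 4 ε-transitions
  (z|y)y = 4 ε-transitions
  ((z|y)y)* = 8 ε-transitions
  ((z|y)y)*|z = 12 ε-transitions
  (z|x|y)(((z|y)y)*|z) = 18 ε-transitions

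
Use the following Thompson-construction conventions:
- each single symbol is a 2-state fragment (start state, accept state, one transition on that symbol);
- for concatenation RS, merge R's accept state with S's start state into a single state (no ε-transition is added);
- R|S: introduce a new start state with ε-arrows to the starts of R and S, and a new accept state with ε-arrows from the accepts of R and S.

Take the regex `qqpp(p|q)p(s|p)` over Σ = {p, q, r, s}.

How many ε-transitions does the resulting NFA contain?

Bottom-up over the parse tree:
Each of the 9 symbol leaves contributes 0 ε-transitions.
  p|q → 4 ε-transitions
  s|p → 4 ε-transitions
  qqpp(p|q)p(s|p) → 8 ε-transitions

8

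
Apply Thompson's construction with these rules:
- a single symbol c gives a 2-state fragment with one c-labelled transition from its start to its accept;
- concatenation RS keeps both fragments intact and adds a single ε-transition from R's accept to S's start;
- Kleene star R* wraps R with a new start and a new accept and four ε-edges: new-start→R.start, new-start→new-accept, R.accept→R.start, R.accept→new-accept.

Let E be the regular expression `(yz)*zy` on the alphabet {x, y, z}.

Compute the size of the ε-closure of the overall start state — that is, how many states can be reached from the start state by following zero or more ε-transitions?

Work bottom-up. For each fragment F, track |ε-closure(F.start)| and whether F's accept lies in that closure (i.e. whether F accepts ε). A single-symbol fragment has closure size 1 and does not accept ε.
  yz — C equals the left operand's closure size = 1 (its accept is not ε-reachable, so the closure stops there)
  (yz)* — the star's fresh start ε-reaches both the body's start and the fresh accept: C = 2 + 1 = 3
  (yz)*zy — C = 3 + 1 = 4 (closure spills across the concat boundary because the left factor accepts ε)

4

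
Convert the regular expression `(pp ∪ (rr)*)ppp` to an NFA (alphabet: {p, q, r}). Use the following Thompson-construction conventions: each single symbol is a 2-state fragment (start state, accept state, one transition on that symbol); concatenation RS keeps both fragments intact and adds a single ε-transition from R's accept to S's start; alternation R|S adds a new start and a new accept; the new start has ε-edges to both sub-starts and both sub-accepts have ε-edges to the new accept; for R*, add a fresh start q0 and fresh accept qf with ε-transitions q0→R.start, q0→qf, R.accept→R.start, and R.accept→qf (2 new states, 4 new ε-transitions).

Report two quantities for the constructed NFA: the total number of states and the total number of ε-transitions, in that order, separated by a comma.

18, 13

Recursing over subexpressions:
Each of the 7 symbol leaves contributes 2 states and 0 ε-transitions.
  pp = 4 states, 1 ε-transition
  rr = 4 states, 1 ε-transition
  (rr)* = 6 states, 5 ε-transitions
  pp ∪ (rr)* = 12 states, 10 ε-transitions
  (pp ∪ (rr)*)ppp = 18 states, 13 ε-transitions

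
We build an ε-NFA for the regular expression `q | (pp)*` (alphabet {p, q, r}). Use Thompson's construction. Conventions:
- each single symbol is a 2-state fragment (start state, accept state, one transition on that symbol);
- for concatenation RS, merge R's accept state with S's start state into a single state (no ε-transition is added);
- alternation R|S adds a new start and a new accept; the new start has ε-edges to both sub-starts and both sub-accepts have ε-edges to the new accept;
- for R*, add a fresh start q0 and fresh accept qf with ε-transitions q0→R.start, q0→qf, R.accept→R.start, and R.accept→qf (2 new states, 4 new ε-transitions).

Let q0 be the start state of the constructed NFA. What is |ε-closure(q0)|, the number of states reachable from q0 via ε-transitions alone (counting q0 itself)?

6

Compute the ε-closure size of each fragment's start state recursively; a symbol fragment's start has no outgoing ε-edge, so its closure is just itself (size 1).
  pp → |closure| equals the left operand's closure size = 1 (its accept is not ε-reachable, so the closure stops there)
  (pp)* → |closure| = 1 (new start) + 1 (body) + 1 (new accept) = 3
  q | (pp)* → |closure| = 1 (new start) + (1 + 3) + 1 (new accept, since some branch ε-reaches its own accept) = 6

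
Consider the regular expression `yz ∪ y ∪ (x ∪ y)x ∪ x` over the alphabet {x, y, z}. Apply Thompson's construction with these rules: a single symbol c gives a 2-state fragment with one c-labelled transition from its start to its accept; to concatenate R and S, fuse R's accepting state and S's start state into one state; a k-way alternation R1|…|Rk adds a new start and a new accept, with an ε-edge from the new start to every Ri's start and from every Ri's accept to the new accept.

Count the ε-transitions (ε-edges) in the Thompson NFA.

12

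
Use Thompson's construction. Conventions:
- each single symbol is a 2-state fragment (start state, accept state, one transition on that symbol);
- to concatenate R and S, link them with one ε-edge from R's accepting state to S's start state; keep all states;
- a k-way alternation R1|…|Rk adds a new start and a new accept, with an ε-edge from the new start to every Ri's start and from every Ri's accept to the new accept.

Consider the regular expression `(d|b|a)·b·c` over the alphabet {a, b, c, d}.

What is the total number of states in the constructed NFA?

12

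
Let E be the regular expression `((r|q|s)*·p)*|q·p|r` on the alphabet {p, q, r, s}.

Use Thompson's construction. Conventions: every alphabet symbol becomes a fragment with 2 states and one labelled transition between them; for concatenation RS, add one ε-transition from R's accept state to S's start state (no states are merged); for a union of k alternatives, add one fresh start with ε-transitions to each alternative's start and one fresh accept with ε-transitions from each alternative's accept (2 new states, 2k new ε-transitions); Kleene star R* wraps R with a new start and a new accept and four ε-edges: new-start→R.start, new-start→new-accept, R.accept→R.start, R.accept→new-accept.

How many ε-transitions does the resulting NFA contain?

22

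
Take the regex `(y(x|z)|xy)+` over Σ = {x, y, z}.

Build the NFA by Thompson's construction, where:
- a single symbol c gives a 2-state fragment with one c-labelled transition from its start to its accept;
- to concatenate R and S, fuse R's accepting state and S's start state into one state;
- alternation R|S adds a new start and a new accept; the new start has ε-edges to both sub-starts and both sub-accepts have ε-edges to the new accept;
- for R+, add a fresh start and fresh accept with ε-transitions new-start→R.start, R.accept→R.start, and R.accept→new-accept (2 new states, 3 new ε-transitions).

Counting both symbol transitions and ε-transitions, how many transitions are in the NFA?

16

Building bottom-up:
Each of the 5 symbol leaves contributes 1 transition (1 symbol, 0 ε).
  x|z → 6 transitions (2 symbol, 4 ε)
  y(x|z) → 7 transitions (3 symbol, 4 ε)
  xy → 2 transitions (2 symbol, 0 ε)
  y(x|z)|xy → 13 transitions (5 symbol, 8 ε)
  (y(x|z)|xy)+ → 16 transitions (5 symbol, 11 ε)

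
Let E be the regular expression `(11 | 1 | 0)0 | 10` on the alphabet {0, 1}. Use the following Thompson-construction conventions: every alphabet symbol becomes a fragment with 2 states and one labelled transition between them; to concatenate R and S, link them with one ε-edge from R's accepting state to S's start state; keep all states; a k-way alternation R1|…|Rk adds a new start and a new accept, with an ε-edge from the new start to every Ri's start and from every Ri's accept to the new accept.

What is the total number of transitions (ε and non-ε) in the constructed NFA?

Recursing over subexpressions:
Each of the 7 symbol leaves contributes 1 transition (1 symbol, 0 ε).
  11 = 3 transitions (2 symbol, 1 ε)
  11 | 1 | 0 = 11 transitions (4 symbol, 7 ε)
  (11 | 1 | 0)0 = 13 transitions (5 symbol, 8 ε)
  10 = 3 transitions (2 symbol, 1 ε)
  (11 | 1 | 0)0 | 10 = 20 transitions (7 symbol, 13 ε)

20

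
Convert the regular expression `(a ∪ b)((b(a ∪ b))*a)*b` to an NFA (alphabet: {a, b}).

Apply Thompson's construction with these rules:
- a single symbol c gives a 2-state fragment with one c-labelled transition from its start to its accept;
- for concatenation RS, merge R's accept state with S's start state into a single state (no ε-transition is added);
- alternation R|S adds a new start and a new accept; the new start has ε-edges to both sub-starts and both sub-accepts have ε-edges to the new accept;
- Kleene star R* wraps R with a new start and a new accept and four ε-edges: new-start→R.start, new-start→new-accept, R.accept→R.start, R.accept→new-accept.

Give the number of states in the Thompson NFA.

Building bottom-up:
Each of the 7 symbol leaves contributes a 2-state fragment.
  a ∪ b → 6 states
  a ∪ b → 6 states
  b(a ∪ b) → 7 states
  (b(a ∪ b))* → 9 states
  (b(a ∪ b))*a → 10 states
  ((b(a ∪ b))*a)* → 12 states
  (a ∪ b)((b(a ∪ b))*a)*b → 18 states

18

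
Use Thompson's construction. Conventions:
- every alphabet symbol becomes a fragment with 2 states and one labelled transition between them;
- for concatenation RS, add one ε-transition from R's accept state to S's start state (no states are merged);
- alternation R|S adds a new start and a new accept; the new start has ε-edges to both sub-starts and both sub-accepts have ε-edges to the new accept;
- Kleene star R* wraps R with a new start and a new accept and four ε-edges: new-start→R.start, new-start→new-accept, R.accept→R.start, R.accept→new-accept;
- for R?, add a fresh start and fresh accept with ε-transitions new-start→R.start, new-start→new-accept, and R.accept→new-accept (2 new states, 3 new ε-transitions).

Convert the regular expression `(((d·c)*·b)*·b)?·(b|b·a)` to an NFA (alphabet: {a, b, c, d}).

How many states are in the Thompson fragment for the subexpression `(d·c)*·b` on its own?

Fragment for `(d·c)*·b`:
Each of the 3 symbol leaves contributes a 2-state fragment.
  d·c — 4 states
  (d·c)* — 6 states
  (d·c)*·b — 8 states

8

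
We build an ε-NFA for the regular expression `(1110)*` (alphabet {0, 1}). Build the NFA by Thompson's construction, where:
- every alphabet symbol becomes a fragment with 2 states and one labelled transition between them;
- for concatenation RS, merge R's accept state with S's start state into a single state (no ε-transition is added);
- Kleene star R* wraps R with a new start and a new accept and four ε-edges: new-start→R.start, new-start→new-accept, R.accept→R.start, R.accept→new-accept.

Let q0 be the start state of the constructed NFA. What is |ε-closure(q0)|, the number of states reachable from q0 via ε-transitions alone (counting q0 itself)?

3

Let C(F) = |ε-closure(F.start)| within fragment F, and note whether F accepts ε. Symbol fragments have C = 1 and do not accept ε. Then:
  1110 : C equals the left operand's closure size = 1 (its accept is not ε-reachable, so the closure stops there)
  (1110)* : new start has ε-edges to the inner start and to the new accept, so C = 2 + 1 = 3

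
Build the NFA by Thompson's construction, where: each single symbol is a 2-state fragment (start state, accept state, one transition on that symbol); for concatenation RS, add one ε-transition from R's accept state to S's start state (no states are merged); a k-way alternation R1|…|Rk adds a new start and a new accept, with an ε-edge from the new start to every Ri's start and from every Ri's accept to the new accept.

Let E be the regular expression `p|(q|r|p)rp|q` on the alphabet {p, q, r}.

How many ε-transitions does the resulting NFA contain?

14

Bottom-up over the parse tree:
Each of the 7 symbol leaves contributes 0 ε-transitions.
  q|r|p = 6 ε-transitions
  (q|r|p)rp = 8 ε-transitions
  p|(q|r|p)rp|q = 14 ε-transitions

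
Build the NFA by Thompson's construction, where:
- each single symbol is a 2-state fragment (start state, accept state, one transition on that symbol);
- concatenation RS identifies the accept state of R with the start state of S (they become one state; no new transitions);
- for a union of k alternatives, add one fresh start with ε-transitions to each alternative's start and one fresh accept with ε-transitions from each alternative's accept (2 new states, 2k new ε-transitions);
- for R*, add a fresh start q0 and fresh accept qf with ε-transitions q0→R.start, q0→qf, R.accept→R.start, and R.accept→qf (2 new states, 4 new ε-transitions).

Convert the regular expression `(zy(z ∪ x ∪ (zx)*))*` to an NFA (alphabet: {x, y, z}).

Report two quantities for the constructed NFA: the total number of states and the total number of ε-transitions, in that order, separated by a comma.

Recursing over subexpressions:
Each of the 6 symbol leaves contributes 2 states and 0 ε-transitions.
  zx : 3 states, 0 ε-transitions
  (zx)* : 5 states, 4 ε-transitions
  z ∪ x ∪ (zx)* : 11 states, 10 ε-transitions
  zy(z ∪ x ∪ (zx)*) : 13 states, 10 ε-transitions
  (zy(z ∪ x ∪ (zx)*))* : 15 states, 14 ε-transitions

15, 14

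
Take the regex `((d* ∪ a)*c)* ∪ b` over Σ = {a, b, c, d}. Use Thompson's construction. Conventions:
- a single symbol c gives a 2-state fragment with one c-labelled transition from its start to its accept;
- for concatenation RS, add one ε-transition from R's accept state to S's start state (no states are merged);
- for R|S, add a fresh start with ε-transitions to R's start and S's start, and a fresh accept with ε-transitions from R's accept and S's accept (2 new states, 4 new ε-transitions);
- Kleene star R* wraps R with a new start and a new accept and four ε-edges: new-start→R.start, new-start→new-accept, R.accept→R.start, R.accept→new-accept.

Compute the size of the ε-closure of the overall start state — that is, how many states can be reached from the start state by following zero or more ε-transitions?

14

Compute the ε-closure size of each fragment's start state recursively; a symbol fragment's start has no outgoing ε-edge, so its closure is just itself (size 1).
  d* → |ε-closure| = 1 (new start) + 1 (body) + 1 (new accept) = 3
  d* ∪ a → new start ε-reaches every alternative's start; at least one alternative accepts ε, so the union's new accept is reached too: |ε-closure| = 1 + 3 + 1 + 1 = 6
  (d* ∪ a)* → the star's fresh start ε-reaches both the body's start and the fresh accept: |ε-closure| = 2 + 6 = 8
  (d* ∪ a)*c → the left operand accepts ε, so the closure extends into the next operand (via the concat ε-link); |ε-closure| = 8 + 1 = 9
  ((d* ∪ a)*c)* → new start has ε-edges to the inner start and to the new accept, so |ε-closure| = 2 + 9 = 11
  ((d* ∪ a)*c)* ∪ b → |ε-closure| = 1 (new start) + (11 + 1) + 1 (new accept, since some branch ε-reaches its own accept) = 14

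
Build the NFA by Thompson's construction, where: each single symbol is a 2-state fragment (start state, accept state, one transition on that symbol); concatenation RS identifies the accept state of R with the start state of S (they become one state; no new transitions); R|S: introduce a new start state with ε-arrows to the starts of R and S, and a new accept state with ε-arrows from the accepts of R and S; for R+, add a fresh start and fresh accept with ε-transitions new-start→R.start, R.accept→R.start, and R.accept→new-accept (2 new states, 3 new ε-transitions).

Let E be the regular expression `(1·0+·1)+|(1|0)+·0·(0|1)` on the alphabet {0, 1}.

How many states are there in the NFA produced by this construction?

Bottom-up over the parse tree:
Each of the 8 symbol leaves contributes a 2-state fragment.
  0+ → 4 states
  1·0+·1 → 6 states
  (1·0+·1)+ → 8 states
  1|0 → 6 states
  (1|0)+ → 8 states
  0|1 → 6 states
  (1|0)+·0·(0|1) → 14 states
  (1·0+·1)+|(1|0)+·0·(0|1) → 24 states

24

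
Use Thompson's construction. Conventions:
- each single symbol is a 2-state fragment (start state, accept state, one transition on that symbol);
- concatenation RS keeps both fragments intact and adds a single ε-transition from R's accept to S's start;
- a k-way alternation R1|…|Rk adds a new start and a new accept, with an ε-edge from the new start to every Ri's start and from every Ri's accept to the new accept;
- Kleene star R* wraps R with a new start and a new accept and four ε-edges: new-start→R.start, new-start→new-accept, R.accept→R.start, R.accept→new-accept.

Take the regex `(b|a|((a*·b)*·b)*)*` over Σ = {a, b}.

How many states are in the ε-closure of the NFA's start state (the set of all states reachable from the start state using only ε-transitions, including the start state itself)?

15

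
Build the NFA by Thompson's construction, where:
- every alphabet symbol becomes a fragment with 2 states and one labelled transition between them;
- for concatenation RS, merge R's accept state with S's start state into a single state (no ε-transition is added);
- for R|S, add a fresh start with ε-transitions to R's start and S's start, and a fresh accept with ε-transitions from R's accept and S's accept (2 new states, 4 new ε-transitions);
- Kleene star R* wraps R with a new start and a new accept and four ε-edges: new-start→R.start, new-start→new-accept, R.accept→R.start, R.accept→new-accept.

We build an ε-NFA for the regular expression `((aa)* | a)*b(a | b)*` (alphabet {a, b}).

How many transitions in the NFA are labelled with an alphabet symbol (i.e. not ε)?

6

Bottom-up over the parse tree:
Each of the 6 symbol leaves contributes exactly 1 symbol transition.
  aa → 2 symbol transitions
  (aa)* → 2 symbol transitions
  (aa)* | a → 3 symbol transitions
  ((aa)* | a)* → 3 symbol transitions
  a | b → 2 symbol transitions
  (a | b)* → 2 symbol transitions
  ((aa)* | a)*b(a | b)* → 6 symbol transitions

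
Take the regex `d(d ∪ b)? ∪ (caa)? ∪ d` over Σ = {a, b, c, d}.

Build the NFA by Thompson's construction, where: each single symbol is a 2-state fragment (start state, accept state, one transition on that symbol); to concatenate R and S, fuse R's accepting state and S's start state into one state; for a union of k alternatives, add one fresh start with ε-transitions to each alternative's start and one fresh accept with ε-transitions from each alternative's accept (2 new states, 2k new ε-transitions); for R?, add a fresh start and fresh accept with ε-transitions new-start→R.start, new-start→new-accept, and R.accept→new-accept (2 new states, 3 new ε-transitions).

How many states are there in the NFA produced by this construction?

19

Building bottom-up:
Each of the 7 symbol leaves contributes a 2-state fragment.
  d ∪ b — 6 states
  (d ∪ b)? — 8 states
  d(d ∪ b)? — 9 states
  caa — 4 states
  (caa)? — 6 states
  d(d ∪ b)? ∪ (caa)? ∪ d — 19 states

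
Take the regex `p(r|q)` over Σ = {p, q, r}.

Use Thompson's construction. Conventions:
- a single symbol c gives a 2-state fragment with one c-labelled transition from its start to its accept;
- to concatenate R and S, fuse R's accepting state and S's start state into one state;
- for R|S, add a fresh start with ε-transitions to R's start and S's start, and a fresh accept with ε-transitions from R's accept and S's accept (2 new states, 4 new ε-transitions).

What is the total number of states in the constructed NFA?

Building bottom-up:
Each of the 3 symbol leaves contributes a 2-state fragment.
  r|q = 6 states
  p(r|q) = 7 states

7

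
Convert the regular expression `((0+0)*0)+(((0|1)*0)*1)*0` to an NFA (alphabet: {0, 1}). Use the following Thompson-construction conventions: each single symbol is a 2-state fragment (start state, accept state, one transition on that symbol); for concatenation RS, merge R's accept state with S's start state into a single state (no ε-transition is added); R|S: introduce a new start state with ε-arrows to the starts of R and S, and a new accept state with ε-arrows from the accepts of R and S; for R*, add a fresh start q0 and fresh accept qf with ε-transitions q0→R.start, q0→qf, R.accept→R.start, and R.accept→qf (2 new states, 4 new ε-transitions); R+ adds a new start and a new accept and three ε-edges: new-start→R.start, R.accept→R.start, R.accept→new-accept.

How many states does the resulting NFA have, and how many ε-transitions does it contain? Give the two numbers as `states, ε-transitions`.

By structural recursion:
Each of the 8 symbol leaves contributes 2 states and 0 ε-transitions.
  0+ = 4 states, 3 ε-transitions
  0+0 = 5 states, 3 ε-transitions
  (0+0)* = 7 states, 7 ε-transitions
  (0+0)*0 = 8 states, 7 ε-transitions
  ((0+0)*0)+ = 10 states, 10 ε-transitions
  0|1 = 6 states, 4 ε-transitions
  (0|1)* = 8 states, 8 ε-transitions
  (0|1)*0 = 9 states, 8 ε-transitions
  ((0|1)*0)* = 11 states, 12 ε-transitions
  ((0|1)*0)*1 = 12 states, 12 ε-transitions
  (((0|1)*0)*1)* = 14 states, 16 ε-transitions
  ((0+0)*0)+(((0|1)*0)*1)*0 = 24 states, 26 ε-transitions

24, 26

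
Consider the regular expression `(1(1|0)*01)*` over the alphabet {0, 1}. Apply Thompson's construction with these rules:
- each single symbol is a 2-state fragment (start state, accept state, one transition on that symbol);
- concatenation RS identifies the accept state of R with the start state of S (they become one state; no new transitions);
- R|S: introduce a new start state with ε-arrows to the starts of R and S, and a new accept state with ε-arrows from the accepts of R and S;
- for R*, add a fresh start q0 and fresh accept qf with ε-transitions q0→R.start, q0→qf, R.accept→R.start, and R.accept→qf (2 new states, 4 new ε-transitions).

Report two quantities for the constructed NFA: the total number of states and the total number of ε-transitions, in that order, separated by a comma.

13, 12

Building bottom-up:
Each of the 5 symbol leaves contributes 2 states and 0 ε-transitions.
  1|0 = 6 states, 4 ε-transitions
  (1|0)* = 8 states, 8 ε-transitions
  1(1|0)*01 = 11 states, 8 ε-transitions
  (1(1|0)*01)* = 13 states, 12 ε-transitions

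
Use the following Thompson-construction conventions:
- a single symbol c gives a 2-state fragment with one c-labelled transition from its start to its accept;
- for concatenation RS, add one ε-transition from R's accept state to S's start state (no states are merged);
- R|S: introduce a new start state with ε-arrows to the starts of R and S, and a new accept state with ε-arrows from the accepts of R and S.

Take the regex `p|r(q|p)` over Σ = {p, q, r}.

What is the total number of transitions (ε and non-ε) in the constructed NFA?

13

Bottom-up over the parse tree:
Each of the 4 symbol leaves contributes 1 transition (1 symbol, 0 ε).
  q|p — 6 transitions (2 symbol, 4 ε)
  r(q|p) — 8 transitions (3 symbol, 5 ε)
  p|r(q|p) — 13 transitions (4 symbol, 9 ε)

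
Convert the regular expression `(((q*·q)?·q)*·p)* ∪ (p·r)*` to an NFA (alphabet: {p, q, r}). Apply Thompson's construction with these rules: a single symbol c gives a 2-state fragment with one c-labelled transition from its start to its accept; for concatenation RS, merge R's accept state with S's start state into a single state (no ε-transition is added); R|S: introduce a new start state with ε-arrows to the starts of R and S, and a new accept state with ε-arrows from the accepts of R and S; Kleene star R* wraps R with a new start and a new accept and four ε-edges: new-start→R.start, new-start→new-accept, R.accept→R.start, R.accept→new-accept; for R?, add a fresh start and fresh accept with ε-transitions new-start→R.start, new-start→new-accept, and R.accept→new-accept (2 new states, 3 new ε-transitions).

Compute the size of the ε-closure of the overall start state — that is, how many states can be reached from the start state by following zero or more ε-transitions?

Compute the ε-closure size of each fragment's start state recursively; a symbol fragment's start has no outgoing ε-edge, so its closure is just itself (size 1).
  q* : new start has ε-edges to the inner start and to the new accept, so |ε-closure| = 2 + 1 = 3
  q*·q : the left operand accepts ε, so the closure extends into the next operand (the shared merged state is already counted); |ε-closure| = 3 + (1−1) = 3
  (q*·q)? : new start has ε-edges to the inner start and to the new accept, so |ε-closure| = 2 + 3 = 5
  (q*·q)?·q : the left operand accepts ε, so the closure extends into the next operand (the shared merged state is already counted); |ε-closure| = 5 + (1−1) = 5
  ((q*·q)?·q)* : new start has ε-edges to the inner start and to the new accept, so |ε-closure| = 2 + 5 = 7
  ((q*·q)?·q)*·p : the left operand accepts ε, so the closure extends into the next operand (the shared merged state is already counted); |ε-closure| = 7 + (1−1) = 7
  (((q*·q)?·q)*·p)* : the star's fresh start ε-reaches both the body's start and the fresh accept: |ε-closure| = 2 + 7 = 9
  p·r : same as the first factor's closure: |ε-closure| = 1
  (p·r)* : new start has ε-edges to the inner start and to the new accept, so |ε-closure| = 2 + 1 = 3
  (((q*·q)?·q)*·p)* ∪ (p·r)* : |ε-closure| = 1 (new start) + (9 + 3) + 1 (new accept, since some branch ε-reaches its own accept) = 14

14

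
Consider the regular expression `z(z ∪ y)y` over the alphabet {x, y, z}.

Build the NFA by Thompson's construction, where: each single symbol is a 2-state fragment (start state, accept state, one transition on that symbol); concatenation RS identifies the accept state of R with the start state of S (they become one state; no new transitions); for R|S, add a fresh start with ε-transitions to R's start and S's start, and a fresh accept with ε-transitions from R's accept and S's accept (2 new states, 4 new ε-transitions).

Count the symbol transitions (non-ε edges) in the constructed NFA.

4

By structural recursion:
Each of the 4 symbol leaves contributes exactly 1 symbol transition.
  z ∪ y → 2 symbol transitions
  z(z ∪ y)y → 4 symbol transitions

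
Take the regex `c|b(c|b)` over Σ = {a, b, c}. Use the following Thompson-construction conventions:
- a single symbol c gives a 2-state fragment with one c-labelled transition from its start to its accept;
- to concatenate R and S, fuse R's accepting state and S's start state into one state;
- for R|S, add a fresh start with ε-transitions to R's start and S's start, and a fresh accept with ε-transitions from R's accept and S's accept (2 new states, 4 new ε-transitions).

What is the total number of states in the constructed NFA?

Bottom-up over the parse tree:
Each of the 4 symbol leaves contributes a 2-state fragment.
  c|b = 6 states
  b(c|b) = 7 states
  c|b(c|b) = 11 states

11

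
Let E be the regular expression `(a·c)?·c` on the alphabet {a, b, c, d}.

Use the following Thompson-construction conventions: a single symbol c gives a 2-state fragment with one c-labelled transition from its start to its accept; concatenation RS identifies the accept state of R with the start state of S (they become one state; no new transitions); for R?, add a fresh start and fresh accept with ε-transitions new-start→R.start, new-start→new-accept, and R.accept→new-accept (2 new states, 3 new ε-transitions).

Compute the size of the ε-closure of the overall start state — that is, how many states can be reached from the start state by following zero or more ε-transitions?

Work bottom-up. For each fragment F, track |ε-closure(F.start)| and whether F's accept lies in that closure (i.e. whether F accepts ε). A single-symbol fragment has closure size 1 and does not accept ε.
  a·c : same as the first factor's closure: |closure| = 1
  (a·c)? : new start has ε-edges to the inner start and to the new accept, so |closure| = 2 + 1 = 3
  (a·c)?·c : the left operand accepts ε, so the closure extends into the next operand (the shared merged state is already counted); |closure| = 3 + (1−1) = 3

3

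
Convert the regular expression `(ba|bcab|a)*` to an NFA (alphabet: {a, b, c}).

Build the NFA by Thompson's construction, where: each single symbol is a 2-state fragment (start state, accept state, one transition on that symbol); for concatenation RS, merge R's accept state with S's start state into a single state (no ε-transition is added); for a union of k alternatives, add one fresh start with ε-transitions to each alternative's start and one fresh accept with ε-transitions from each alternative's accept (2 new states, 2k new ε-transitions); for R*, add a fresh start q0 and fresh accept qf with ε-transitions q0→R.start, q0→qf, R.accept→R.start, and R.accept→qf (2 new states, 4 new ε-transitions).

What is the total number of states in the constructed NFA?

Per subexpression:
Each of the 7 symbol leaves contributes a 2-state fragment.
  ba = 3 states
  bcab = 5 states
  ba|bcab|a = 12 states
  (ba|bcab|a)* = 14 states

14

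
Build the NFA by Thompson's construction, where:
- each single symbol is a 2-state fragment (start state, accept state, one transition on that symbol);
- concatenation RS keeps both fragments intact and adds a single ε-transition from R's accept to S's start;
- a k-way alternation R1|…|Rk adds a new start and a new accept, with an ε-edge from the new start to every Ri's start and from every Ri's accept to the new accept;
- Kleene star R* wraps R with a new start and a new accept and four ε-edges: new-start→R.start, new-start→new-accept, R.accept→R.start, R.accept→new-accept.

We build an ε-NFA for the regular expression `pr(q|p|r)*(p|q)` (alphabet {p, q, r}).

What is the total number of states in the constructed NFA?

Bottom-up over the parse tree:
Each of the 7 symbol leaves contributes a 2-state fragment.
  q|p|r : 8 states
  (q|p|r)* : 10 states
  p|q : 6 states
  pr(q|p|r)*(p|q) : 20 states

20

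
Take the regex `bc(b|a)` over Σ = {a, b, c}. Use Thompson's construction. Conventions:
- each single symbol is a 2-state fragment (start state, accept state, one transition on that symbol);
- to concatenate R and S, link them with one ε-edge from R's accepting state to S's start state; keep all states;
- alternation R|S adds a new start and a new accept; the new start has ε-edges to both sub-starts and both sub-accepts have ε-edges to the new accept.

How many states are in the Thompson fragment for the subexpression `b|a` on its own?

6

Fragment for `b|a`:
Each of the 2 symbol leaves contributes a 2-state fragment.
  b|a = 6 states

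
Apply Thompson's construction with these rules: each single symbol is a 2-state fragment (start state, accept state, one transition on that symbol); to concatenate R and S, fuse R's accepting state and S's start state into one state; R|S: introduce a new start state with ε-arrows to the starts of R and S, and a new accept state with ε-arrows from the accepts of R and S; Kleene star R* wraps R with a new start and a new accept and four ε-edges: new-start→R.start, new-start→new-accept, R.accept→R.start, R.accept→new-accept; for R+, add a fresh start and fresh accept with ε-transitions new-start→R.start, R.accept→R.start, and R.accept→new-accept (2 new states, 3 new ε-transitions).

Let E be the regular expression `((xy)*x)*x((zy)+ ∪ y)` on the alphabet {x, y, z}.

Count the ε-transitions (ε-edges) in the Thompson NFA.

Bottom-up over the parse tree:
Each of the 7 symbol leaves contributes 0 ε-transitions.
  xy — 0 ε-transitions
  (xy)* — 4 ε-transitions
  (xy)*x — 4 ε-transitions
  ((xy)*x)* — 8 ε-transitions
  zy — 0 ε-transitions
  (zy)+ — 3 ε-transitions
  (zy)+ ∪ y — 7 ε-transitions
  ((xy)*x)*x((zy)+ ∪ y) — 15 ε-transitions

15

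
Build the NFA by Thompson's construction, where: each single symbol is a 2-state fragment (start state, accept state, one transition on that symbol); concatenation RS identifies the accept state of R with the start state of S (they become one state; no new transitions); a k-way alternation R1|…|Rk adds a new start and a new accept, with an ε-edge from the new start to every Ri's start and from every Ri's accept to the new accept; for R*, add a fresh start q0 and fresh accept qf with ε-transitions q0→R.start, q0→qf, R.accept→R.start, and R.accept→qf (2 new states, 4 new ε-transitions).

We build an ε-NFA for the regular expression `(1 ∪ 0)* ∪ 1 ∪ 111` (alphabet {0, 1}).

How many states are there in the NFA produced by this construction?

16

By structural recursion:
Each of the 6 symbol leaves contributes a 2-state fragment.
  1 ∪ 0 : 6 states
  (1 ∪ 0)* : 8 states
  111 : 4 states
  (1 ∪ 0)* ∪ 1 ∪ 111 : 16 states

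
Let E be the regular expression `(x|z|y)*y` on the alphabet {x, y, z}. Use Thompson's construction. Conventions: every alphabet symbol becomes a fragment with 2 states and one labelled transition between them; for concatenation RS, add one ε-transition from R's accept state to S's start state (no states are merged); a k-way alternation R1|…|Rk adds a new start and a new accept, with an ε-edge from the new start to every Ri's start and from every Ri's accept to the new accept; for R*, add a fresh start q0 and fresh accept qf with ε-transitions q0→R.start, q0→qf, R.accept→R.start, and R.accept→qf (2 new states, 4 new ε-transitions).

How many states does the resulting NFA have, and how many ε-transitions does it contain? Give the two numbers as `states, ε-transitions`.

By structural recursion:
Each of the 4 symbol leaves contributes 2 states and 0 ε-transitions.
  x|z|y — 8 states, 6 ε-transitions
  (x|z|y)* — 10 states, 10 ε-transitions
  (x|z|y)*y — 12 states, 11 ε-transitions

12, 11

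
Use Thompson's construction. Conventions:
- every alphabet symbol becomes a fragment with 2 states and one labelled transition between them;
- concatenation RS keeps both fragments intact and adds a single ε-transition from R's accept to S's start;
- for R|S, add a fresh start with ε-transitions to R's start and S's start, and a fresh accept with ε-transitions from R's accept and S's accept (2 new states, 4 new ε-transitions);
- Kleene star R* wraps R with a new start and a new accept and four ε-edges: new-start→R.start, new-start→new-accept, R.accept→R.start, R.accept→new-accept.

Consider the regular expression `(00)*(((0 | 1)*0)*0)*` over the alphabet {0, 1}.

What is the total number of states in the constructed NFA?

22

Per subexpression:
Each of the 6 symbol leaves contributes a 2-state fragment.
  00 — 4 states
  (00)* — 6 states
  0 | 1 — 6 states
  (0 | 1)* — 8 states
  (0 | 1)*0 — 10 states
  ((0 | 1)*0)* — 12 states
  ((0 | 1)*0)*0 — 14 states
  (((0 | 1)*0)*0)* — 16 states
  (00)*(((0 | 1)*0)*0)* — 22 states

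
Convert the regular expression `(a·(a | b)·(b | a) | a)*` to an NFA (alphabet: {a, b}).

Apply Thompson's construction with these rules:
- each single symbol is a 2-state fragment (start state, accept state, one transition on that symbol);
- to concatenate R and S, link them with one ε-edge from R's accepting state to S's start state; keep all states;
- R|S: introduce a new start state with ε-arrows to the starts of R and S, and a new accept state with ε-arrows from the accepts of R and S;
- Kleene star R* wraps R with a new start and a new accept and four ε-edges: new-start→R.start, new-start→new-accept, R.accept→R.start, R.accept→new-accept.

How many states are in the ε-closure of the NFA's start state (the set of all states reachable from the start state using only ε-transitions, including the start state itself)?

5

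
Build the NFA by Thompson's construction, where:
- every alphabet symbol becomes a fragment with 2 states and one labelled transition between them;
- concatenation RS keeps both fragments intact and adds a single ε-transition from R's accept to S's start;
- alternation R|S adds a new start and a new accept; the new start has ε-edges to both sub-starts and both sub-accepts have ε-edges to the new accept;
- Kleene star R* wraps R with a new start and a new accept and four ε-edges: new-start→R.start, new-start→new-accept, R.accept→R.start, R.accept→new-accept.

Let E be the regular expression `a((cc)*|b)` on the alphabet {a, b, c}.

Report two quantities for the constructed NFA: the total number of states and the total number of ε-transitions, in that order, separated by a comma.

12, 10

Recursing over subexpressions:
Each of the 4 symbol leaves contributes 2 states and 0 ε-transitions.
  cc = 4 states, 1 ε-transition
  (cc)* = 6 states, 5 ε-transitions
  (cc)*|b = 10 states, 9 ε-transitions
  a((cc)*|b) = 12 states, 10 ε-transitions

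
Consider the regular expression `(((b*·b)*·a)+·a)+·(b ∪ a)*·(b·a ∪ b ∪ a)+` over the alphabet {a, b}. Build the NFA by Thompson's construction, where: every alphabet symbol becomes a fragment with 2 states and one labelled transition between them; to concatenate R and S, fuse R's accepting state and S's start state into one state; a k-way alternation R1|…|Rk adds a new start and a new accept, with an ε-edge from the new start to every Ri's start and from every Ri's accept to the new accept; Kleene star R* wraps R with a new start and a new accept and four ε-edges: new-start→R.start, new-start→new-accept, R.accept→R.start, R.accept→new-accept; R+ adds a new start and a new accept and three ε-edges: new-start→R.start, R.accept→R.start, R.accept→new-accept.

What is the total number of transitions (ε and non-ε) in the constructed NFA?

41

By structural recursion:
Each of the 10 symbol leaves contributes 1 transition (1 symbol, 0 ε).
  b* : 5 transitions (1 symbol, 4 ε)
  b*·b : 6 transitions (2 symbol, 4 ε)
  (b*·b)* : 10 transitions (2 symbol, 8 ε)
  (b*·b)*·a : 11 transitions (3 symbol, 8 ε)
  ((b*·b)*·a)+ : 14 transitions (3 symbol, 11 ε)
  ((b*·b)*·a)+·a : 15 transitions (4 symbol, 11 ε)
  (((b*·b)*·a)+·a)+ : 18 transitions (4 symbol, 14 ε)
  b ∪ a : 6 transitions (2 symbol, 4 ε)
  (b ∪ a)* : 10 transitions (2 symbol, 8 ε)
  b·a : 2 transitions (2 symbol, 0 ε)
  b·a ∪ b ∪ a : 10 transitions (4 symbol, 6 ε)
  (b·a ∪ b ∪ a)+ : 13 transitions (4 symbol, 9 ε)
  (((b*·b)*·a)+·a)+·(b ∪ a)*·(b·a ∪ b ∪ a)+ : 41 transitions (10 symbol, 31 ε)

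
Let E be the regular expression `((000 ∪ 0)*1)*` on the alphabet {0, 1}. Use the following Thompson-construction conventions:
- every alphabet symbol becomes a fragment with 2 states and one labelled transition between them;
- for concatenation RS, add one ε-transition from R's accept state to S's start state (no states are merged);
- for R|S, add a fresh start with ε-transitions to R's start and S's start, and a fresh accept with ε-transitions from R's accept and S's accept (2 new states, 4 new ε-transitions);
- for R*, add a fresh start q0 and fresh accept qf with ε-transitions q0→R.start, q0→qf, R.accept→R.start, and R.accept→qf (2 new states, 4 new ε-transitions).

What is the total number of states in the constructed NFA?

By structural recursion:
Each of the 5 symbol leaves contributes a 2-state fragment.
  000 : 6 states
  000 ∪ 0 : 10 states
  (000 ∪ 0)* : 12 states
  (000 ∪ 0)*1 : 14 states
  ((000 ∪ 0)*1)* : 16 states

16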